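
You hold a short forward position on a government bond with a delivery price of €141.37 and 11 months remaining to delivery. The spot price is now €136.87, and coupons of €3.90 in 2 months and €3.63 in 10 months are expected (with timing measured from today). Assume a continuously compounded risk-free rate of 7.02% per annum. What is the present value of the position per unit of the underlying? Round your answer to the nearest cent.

€2.97

PV(remaining coupons) I = 3.90·e^(−0.0702·2/12) + 3.63·e^(−0.0702·10/12) = 7.2784
Current forward F = (S − I)·e^(rT) = (136.87 − 7.2784)·e^(0.0702·11/12) = 129.5916 × 1.066466 = 138.2050
Value (long) = (F − K)·e^(−rT) = (138.2050 − 141.37) × 0.937677 = -2.9677
Short position value = −(long value) = €2.97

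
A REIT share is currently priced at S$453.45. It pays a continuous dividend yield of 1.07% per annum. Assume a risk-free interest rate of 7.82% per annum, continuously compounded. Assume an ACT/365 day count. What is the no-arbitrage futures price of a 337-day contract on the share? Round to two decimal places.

S$482.61

F = S·e^((r − q)T) = 453.45 · e^((0.0782 − 0.0107) × 337/365)
= 453.45 · e^0.062322 = 453.45 × 1.064305
F = S$482.61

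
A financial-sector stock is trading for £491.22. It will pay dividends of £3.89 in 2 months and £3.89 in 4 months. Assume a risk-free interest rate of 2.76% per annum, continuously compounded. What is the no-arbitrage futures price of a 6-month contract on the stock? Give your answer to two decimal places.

£490.21

PV(dividends) I = 3.89·e^(−0.0276·2/12) + 3.89·e^(−0.0276·4/12)
I = 3.8721 + 3.8544 = 7.7265
F = (S − I)·e^(rT) = (491.22 − 7.7265) · e^(0.0276·6/12)
= 483.4935 · e^0.013800 = 483.4935 × 1.013896 = £490.21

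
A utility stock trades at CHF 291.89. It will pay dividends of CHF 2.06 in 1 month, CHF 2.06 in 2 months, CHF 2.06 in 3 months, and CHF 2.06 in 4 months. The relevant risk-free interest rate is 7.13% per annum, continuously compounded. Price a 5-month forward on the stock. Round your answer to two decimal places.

PV(dividends) I = 2.06·e^(−0.0713·1/12) + 2.06·e^(−0.0713·2/12) + 2.06·e^(−0.0713·3/12) + 2.06·e^(−0.0713·4/12)
I = 2.0478 + 2.0357 + 2.0236 + 2.0116 = 8.1187
F = (S − I)·e^(rT) = (291.89 − 8.1187) · e^(0.0713·5/12)
= 283.7713 · e^0.029708 = 283.7713 × 1.030154 = CHF 292.33

CHF 292.33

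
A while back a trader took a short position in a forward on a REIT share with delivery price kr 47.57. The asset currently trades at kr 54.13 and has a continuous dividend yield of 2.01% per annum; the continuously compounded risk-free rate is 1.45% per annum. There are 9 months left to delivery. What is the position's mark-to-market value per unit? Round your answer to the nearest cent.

Current fair forward for the remaining 9 months: F = S·e^((r − q)·T), (r − q) = 0.0145 − 0.0201 = -0.0056
F = 54.13 · e^(-0.0056 × 9/12) = 54.13 × 0.995809 = 53.9031
Value of long forward = (F − K)·e^(−rT) = (53.9031 − 47.57) · e^(−0.0145·9/12)
= 6.3331 × 0.989184 = 6.26
Short position value = −(long value) = -kr 6.26

-kr 6.26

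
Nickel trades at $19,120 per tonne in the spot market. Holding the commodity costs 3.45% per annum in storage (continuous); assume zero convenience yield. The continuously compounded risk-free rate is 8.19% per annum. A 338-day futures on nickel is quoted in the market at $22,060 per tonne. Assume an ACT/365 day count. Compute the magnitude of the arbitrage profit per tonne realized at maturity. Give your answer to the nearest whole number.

$764 per tonne

Fair futures: F* = S·e^(carry·T), with carry = (r + u) = 0.0819 + 0.0345 = 0.1164
F* = 19120 · e^(0.1164 × 338/365) = 19120 · e^0.107790 = 19120 × 1.113814 = $21296.1237
Market $22060 > fair $21296.1237: forward overpriced → cash-and-carry (buy spot, short the forward).
At maturity, profit = |F_mkt − F*| = |22060 − 21296.1237| = $764 per tonne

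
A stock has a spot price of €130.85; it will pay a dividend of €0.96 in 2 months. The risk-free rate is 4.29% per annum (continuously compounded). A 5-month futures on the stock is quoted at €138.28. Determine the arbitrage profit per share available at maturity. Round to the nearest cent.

€6.04 per share

PV(dividends) I = 0.96·e^(−0.0429·2/12) = 0.9532
Fair futures F* = (S − I)·e^(rT) = (130.85 − 0.9532)·e^0.017875 = 129.8968 × 1.018036 = 132.2396
Market €138.28 > fair 132.2396: forward overpriced → cash-and-carry (borrow at r, buy the stock and collect the dividends, short the forward).
Profit at T = |F_mkt − F*| = |138.28 − 132.2396| = €6.04 per share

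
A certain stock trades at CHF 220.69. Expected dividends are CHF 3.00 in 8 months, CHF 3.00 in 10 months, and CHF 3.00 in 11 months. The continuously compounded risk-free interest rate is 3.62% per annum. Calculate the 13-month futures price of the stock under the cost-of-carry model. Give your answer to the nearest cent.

CHF 220.43

PV(dividends) I = 3.00·e^(−0.0362·8/12) + 3.00·e^(−0.0362·10/12) + 3.00·e^(−0.0362·11/12)
I = 2.9285 + 2.9109 + 2.9021 = 8.7415
F = (S − I)·e^(rT) = (220.69 − 8.7415) · e^(0.0362·13/12)
= 211.9485 · e^0.039217 = 211.9485 × 1.039996 = CHF 220.43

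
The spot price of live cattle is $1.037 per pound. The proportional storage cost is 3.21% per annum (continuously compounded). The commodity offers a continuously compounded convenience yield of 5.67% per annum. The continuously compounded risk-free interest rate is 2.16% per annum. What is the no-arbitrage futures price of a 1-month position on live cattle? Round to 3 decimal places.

$1.037 per pound

Net carry = r + u − y = 0.0216 + 0.0321 − 0.0567 = -0.0030
F = S·e^((r+u−y)T) = 1.037 · e^(-0.0030 × 1/12) = 1.037 · e^-0.000250
= 1.037 × 0.999750 = $1.037 per pound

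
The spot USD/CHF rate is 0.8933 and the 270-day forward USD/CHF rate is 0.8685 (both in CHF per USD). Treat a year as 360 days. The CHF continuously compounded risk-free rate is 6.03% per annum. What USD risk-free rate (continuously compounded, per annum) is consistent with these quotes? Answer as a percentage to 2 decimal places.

9.78%

F = S·e^((r_CHF − r_USD)T) ⇒ r_USD = r_CHF − ln(F/S)/T
ln(0.8685/0.8933) = -0.028155; /(270/360) = -0.037540
r_USD = 0.0603 + 0.037540 = 0.097840
r_USD = 9.78%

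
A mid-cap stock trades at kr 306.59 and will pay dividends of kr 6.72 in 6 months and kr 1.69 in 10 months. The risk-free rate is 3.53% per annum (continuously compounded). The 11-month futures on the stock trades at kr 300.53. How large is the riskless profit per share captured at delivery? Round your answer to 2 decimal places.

PV(dividends) I = 6.72·e^(−0.0353·6/12) + 1.69·e^(−0.0353·10/12) = 8.2434
Fair futures F* = (S − I)·e^(rT) = (306.59 − 8.2434)·e^0.032358 = 298.3466 × 1.032887 = 308.1583
Market kr 300.53 < fair 308.1583: forward underpriced → reverse cash-and-carry (short the stock, invest proceeds at r, pay the dividends, go long the forward).
Profit at T = |F_mkt − F*| = |300.53 − 308.1583| = kr 7.63 per share

kr 7.63 per share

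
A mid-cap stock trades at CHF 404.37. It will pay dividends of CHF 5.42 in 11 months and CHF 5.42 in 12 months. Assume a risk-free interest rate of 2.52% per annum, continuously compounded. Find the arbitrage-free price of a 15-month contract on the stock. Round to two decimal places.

PV(dividends) I = 5.42·e^(−0.0252·11/12) + 5.42·e^(−0.0252·12/12)
I = 5.2962 + 5.2851 = 10.5813
F = (S − I)·e^(rT) = (404.37 − 10.5813) · e^(0.0252·15/12)
= 393.7887 · e^0.031500 = 393.7887 × 1.032001 = CHF 406.39

CHF 406.39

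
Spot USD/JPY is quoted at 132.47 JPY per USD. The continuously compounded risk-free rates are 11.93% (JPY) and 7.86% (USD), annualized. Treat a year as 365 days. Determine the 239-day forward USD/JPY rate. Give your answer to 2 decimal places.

136.05

F = S·e^((r_JPY − r_USD)T) = 132.47 · e^((0.1193 − 0.0786) × 239/365)
= 132.47 · e^0.026650 = 132.47 × 1.027008
F = 136.05 JPY per USD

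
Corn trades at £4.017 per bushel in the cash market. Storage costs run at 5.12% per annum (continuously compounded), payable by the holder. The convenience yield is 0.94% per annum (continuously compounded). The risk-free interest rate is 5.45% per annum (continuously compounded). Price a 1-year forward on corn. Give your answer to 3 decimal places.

Net carry = r + u − y = 0.0545 + 0.0512 − 0.0094 = 0.0963
F = S·e^((r+u−y)T) = 4.017 · e^(0.0963 × 1) = 4.017 · e^0.096300
= 4.017 × 1.101089 = £4.423 per bushel

£4.423 per bushel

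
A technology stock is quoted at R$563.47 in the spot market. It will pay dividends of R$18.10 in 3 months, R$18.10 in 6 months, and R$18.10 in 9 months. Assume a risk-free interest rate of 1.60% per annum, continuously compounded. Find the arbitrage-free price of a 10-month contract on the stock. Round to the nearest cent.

R$516.44

PV(dividends) I = 18.10·e^(−0.0160·3/12) + 18.10·e^(−0.0160·6/12) + 18.10·e^(−0.0160·9/12)
I = 18.0277 + 17.9558 + 17.8841 = 53.8676
F = (S − I)·e^(rT) = (563.47 − 53.8676) · e^(0.0160·10/12)
= 509.6024 · e^0.013333 = 509.6024 × 1.013422 = R$516.44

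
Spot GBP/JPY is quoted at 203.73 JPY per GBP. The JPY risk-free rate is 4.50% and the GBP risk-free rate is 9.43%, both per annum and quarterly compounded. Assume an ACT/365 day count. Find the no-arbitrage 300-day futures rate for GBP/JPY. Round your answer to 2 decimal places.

195.78

By covered interest parity, F = S · (1+r_JPY/4)^(4T) / (1+r_GBP/4)^(4T)
= 203.73 × 1.037465 / 1.079618 = 203.73 × 0.960956
F = 195.78 JPY per GBP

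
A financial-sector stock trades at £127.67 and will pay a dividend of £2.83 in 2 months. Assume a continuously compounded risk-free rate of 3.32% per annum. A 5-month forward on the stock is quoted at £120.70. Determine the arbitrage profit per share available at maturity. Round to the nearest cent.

£5.89 per share

PV(dividends) I = 2.83·e^(−0.0332·2/12) = 2.8144
Fair forward F* = (S − I)·e^(rT) = (127.67 − 2.8144)·e^0.013833 = 124.8556 × 1.013929 = 126.5947
Market £120.70 < fair 126.5947: forward underpriced → reverse cash-and-carry (short the stock, invest proceeds at r, pay the dividends, go long the forward).
Profit at T = |F_mkt − F*| = |120.70 − 126.5947| = £5.89 per share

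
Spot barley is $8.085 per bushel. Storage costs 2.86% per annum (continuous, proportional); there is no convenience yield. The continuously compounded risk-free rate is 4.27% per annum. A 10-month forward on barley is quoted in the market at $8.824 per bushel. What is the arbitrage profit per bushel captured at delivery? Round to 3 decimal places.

Fair forward: F* = S·e^(carry·T), with carry = (r + u) = 0.0427 + 0.0286 = 0.0713
F* = 8.085 · e^(0.0713 × 10/12) = 8.085 · e^0.059417 = 8.085 × 1.061218 = $8.5799
Market $8.824 > fair $8.5799: forward overpriced → cash-and-carry (buy spot, short the forward).
At maturity, profit = |F_mkt − F*| = |8.824 − 8.5799| = $0.244 per bushel

$0.244 per bushel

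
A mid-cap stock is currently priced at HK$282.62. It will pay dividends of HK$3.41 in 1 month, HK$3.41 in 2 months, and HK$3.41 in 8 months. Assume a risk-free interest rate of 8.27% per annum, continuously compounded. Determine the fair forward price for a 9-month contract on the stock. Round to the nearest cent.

PV(dividends) I = 3.41·e^(−0.0827·1/12) + 3.41·e^(−0.0827·2/12) + 3.41·e^(−0.0827·8/12)
I = 3.3866 + 3.3633 + 3.2271 = 9.9770
F = (S − I)·e^(rT) = (282.62 − 9.9770) · e^(0.0827·9/12)
= 272.6430 · e^0.062025 = 272.6430 × 1.063989 = HK$290.09

HK$290.09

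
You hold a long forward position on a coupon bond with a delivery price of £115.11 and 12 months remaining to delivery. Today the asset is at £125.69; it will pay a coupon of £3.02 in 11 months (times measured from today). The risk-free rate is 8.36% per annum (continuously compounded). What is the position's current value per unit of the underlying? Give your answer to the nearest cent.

£17.01

PV(remaining coupons) I = 3.02·e^(−0.0836·11/12) = 2.7972
Current forward F = (S − I)·e^(rT) = (125.69 − 2.7972)·e^(0.0836·12/12) = 122.8928 × 1.087194 = 133.6083
Value (long) = (F − K)·e^(−rT) = (133.6083 − 115.11) × 0.919799 = 17.0147
Value = £17.01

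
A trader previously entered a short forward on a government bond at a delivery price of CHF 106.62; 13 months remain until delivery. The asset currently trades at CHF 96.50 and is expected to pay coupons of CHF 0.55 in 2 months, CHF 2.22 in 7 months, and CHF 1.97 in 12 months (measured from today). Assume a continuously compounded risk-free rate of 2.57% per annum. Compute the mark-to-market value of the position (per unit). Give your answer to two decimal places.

PV(remaining coupons) I = 0.55·e^(−0.0257·2/12) + 2.22·e^(−0.0257·7/12) + 1.97·e^(−0.0257·12/12) = 4.6546
Current forward F = (S − I)·e^(rT) = (96.50 − 4.6546)·e^(0.0257·13/12) = 91.8454 × 1.028233 = 94.4385
Value (long) = (F − K)·e^(−rT) = (94.4385 − 106.62) × 0.972542 = -11.8470
Short position value = −(long value) = CHF 11.85

CHF 11.85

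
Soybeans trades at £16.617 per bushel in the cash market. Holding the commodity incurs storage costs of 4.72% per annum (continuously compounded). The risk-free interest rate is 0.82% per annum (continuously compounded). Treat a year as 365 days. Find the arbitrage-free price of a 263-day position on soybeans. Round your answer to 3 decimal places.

Net carry = r + u − y = 0.0082 + 0.0472 − 0.0000 = 0.0554
F = S·e^((r+u−y)T) = 16.617 · e^(0.0554 × 263/365) = 16.617 · e^0.039918
= 16.617 × 1.040725 = £17.294 per bushel

£17.294 per bushel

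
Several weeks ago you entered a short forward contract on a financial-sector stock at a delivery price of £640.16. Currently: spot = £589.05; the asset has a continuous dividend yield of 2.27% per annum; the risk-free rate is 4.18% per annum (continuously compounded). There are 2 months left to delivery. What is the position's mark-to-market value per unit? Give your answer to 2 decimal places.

£48.89

Current fair forward for the remaining 2 months: F = S·e^((r − q)·T), (r − q) = 0.0418 − 0.0227 = 0.0191
F = 589.05 · e^(0.0191 × 2/12) = 589.05 × 1.003188 = 590.9279
Value of long forward = (F − K)·e^(−rT) = (590.9279 − 640.16) · e^(−0.0418·2/12)
= -49.2321 × 0.993058 = -48.89
Short position value = −(long value) = £48.89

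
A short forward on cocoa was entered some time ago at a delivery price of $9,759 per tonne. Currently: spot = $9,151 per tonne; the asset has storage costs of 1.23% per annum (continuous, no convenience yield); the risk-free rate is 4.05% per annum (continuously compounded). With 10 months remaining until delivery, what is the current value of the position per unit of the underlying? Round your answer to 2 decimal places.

$189.85 per tonne

Current fair forward for the remaining 10 months: F = S·e^((r + u)·T), (r + u) = 0.0405 + 0.0123 = 0.0528
F = 9151 · e^(0.0528 × 10/12) = 9151 × 1.04498235 = 9562.6335
Value of long forward = (F − K)·e^(−rT) = (9562.6335 − 9759) · e^(−0.0405·10/12)
= -196.3665 × 0.96681318 = -189.85
Short position value = −(long value) = $189.85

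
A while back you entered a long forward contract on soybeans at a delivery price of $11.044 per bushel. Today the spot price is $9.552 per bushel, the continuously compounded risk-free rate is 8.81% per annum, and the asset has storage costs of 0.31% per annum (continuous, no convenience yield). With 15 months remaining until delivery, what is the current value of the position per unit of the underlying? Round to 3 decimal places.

Current fair forward for the remaining 15 months: F = S·e^((r + u)·T), (r + u) = 0.0881 + 0.0031 = 0.0912
F = 9.552 · e^(0.0912 × 15/12) = 9.552 × 1.120752 = 10.7054
Value of long forward = (F − K)·e^(−rT) = (10.7054 − 11.044) · e^(−0.0881·15/12)
= -0.3386 × 0.895722 = -0.303

-$0.303 per bushel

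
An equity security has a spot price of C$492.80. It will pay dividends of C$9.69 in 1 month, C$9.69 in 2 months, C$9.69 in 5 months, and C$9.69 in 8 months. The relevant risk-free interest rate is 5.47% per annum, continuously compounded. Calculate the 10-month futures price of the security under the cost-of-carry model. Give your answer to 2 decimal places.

PV(dividends) I = 9.69·e^(−0.0547·1/12) + 9.69·e^(−0.0547·2/12) + 9.69·e^(−0.0547·5/12) + 9.69·e^(−0.0547·8/12)
I = 9.6459 + 9.6021 + 9.4716 + 9.3430 = 38.0626
F = (S − I)·e^(rT) = (492.80 − 38.0626) · e^(0.0547·10/12)
= 454.7374 · e^0.045583 = 454.7374 × 1.046638 = C$475.95

C$475.95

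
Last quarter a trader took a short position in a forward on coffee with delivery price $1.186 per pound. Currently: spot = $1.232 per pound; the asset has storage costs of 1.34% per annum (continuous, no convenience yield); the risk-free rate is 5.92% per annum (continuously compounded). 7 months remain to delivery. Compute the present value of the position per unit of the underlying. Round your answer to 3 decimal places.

Current fair forward for the remaining 7 months: F = S·e^((r + u)·T), (r + u) = 0.0592 + 0.0134 = 0.0726
F = 1.232 · e^(0.0726 × 7/12) = 1.232 × 1.043260 = 1.2853
Value of long forward = (F − K)·e^(−rT) = (1.2853 − 1.186) · e^(−0.0592·7/12)
= 0.0993 × 0.966056 = 0.096
Short position value = −(long value) = -$0.096

-$0.096 per pound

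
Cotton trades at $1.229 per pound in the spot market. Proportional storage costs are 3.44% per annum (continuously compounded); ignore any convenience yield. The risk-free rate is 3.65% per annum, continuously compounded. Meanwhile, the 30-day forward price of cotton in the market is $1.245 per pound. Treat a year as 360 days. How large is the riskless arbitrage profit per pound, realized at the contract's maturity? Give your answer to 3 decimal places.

$0.009 per pound

Fair forward: F* = S·e^(carry·T), with carry = (r + u) = 0.0365 + 0.0344 = 0.0709
F* = 1.229 · e^(0.0709 × 30/360) = 1.229 · e^0.005908 = 1.229 × 1.005925 = $1.2363
Market $1.245 > fair $1.2363: forward overpriced → cash-and-carry (buy spot, short the forward).
At maturity, profit = |F_mkt − F*| = |1.245 − 1.2363| = $0.009 per pound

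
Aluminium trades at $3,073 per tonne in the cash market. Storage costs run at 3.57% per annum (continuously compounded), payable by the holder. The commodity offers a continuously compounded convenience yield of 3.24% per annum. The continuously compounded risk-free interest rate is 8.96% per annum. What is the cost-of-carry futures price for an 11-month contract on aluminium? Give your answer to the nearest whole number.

Net carry = r + u − y = 0.0896 + 0.0357 − 0.0324 = 0.0929
F = S·e^((r+u−y)T) = 3073 · e^(0.0929 × 11/12) = 3073 · e^0.085158
= 3073 × 1.088889 = $3,346 per tonne

$3,346 per tonne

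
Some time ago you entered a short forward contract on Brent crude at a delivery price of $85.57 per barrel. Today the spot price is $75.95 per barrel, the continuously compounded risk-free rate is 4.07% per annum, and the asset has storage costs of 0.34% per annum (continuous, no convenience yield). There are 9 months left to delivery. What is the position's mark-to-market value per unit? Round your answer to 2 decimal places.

$6.85 per barrel

Current fair forward for the remaining 9 months: F = S·e^((r + u)·T), (r + u) = 0.0407 + 0.0034 = 0.0441
F = 75.95 · e^(0.0441 × 9/12) = 75.95 × 1.033628 = 78.5040
Value of long forward = (F − K)·e^(−rT) = (78.5040 − 85.57) · e^(−0.0407·9/12)
= -7.0660 × 0.969936 = -6.85
Short position value = −(long value) = $6.85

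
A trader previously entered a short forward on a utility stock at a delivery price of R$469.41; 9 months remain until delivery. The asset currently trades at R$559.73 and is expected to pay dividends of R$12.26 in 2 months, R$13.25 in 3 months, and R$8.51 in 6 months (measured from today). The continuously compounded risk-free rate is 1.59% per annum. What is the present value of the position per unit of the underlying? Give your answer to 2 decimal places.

-R$62.02

PV(remaining dividends) I = 12.26·e^(−0.0159·2/12) + 13.25·e^(−0.0159·3/12) + 8.51·e^(−0.0159·6/12) = 33.8676
Current forward F = (S − I)·e^(rT) = (559.73 − 33.8676)·e^(0.0159·9/12) = 525.8624 × 1.011996 = 532.1706
Value (long) = (F − K)·e^(−rT) = (532.1706 − 469.41) × 0.988146 = 62.0166
Short position value = −(long value) = -R$62.02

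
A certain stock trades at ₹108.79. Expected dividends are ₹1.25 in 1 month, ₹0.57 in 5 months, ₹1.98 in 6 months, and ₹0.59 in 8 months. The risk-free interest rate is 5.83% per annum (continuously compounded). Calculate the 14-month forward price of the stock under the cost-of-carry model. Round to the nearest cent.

PV(dividends) I = 1.25·e^(−0.0583·1/12) + 0.57·e^(−0.0583·5/12) + 1.98·e^(−0.0583·6/12) + 0.59·e^(−0.0583·8/12)
I = 1.2439 + 0.5563 + 1.9231 + 0.5675 = 4.2908
F = (S − I)·e^(rT) = (108.79 − 4.2908) · e^(0.0583·14/12)
= 104.4992 · e^0.068017 = 104.4992 × 1.070384 = ₹111.85

₹111.85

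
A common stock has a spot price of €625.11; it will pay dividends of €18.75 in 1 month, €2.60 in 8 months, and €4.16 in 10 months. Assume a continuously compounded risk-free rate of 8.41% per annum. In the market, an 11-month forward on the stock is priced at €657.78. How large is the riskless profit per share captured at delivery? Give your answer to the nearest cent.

€9.53 per share

PV(dividends) I = 18.75·e^(−0.0841·1/12) + 2.60·e^(−0.0841·8/12) + 4.16·e^(−0.0841·10/12) = 24.9557
Fair forward F* = (S − I)·e^(rT) = (625.11 − 24.9557)·e^0.077092 = 600.1543 × 1.080141 = 648.2513
Market €657.78 > fair 648.2513: forward overpriced → cash-and-carry (borrow at r, buy the stock and collect the dividends, short the forward).
Profit at T = |F_mkt − F*| = |657.78 − 648.2513| = €9.53 per share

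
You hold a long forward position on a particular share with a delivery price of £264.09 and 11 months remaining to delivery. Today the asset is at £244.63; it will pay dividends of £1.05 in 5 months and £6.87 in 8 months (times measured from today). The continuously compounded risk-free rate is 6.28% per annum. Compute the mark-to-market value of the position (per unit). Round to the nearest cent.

PV(remaining dividends) I = 1.05·e^(−0.0628·5/12) + 6.87·e^(−0.0628·8/12) = 7.6112
Current forward F = (S − I)·e^(rT) = (244.63 − 7.6112)·e^(0.0628·11/12) = 237.0188 × 1.059256 = 251.0636
Value (long) = (F − K)·e^(−rT) = (251.0636 − 264.09) × 0.944059 = -12.2977
Value = -£12.30

-£12.30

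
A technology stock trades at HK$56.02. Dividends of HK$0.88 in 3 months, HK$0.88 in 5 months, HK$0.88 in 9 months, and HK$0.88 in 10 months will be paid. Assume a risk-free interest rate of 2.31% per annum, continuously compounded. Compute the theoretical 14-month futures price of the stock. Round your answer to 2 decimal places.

HK$53.98

PV(dividends) I = 0.88·e^(−0.0231·3/12) + 0.88·e^(−0.0231·5/12) + 0.88·e^(−0.0231·9/12) + 0.88·e^(−0.0231·10/12)
I = 0.8749 + 0.8716 + 0.8649 + 0.8632 = 3.4746
F = (S − I)·e^(rT) = (56.02 − 3.4746) · e^(0.0231·14/12)
= 52.5454 · e^0.026950 = 52.5454 × 1.027316 = HK$53.98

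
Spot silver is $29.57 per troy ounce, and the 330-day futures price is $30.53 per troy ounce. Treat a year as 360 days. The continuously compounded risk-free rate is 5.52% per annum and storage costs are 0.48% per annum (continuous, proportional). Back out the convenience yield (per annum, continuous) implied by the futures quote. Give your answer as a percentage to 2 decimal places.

F = S·e^((r+u−y)T) ⇒ (r+u−y) = ln(F/S)/T
ln(30.53/29.57) = 0.031949; /T ⇒ 0.034853
y = r + u − ln(F/S)/T = 0.0552 + 0.0048 − 0.034853 = 0.025147
y = 2.51%

2.51%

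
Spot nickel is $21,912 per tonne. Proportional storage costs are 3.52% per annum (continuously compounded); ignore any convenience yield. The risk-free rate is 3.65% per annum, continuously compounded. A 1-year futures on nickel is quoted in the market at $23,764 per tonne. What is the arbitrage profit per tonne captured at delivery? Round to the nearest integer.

$223 per tonne

Fair futures: F* = S·e^(carry·T), with carry = (r + u) = 0.0365 + 0.0352 = 0.0717
F* = 21912 · e^(0.0717 × 1) = 21912 · e^0.071700 = 21912 × 1.074333 = $23540.7847
Market $23764 > fair $23540.7847: forward overpriced → cash-and-carry (buy spot, short the forward).
At maturity, profit = |F_mkt − F*| = |23764 − 23540.7847| = $223 per tonne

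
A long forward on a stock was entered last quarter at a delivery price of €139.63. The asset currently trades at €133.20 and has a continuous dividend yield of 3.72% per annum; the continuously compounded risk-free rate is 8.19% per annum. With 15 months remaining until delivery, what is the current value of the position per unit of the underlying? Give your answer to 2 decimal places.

Current fair forward for the remaining 15 months: F = S·e^((r − q)·T), (r − q) = 0.0819 − 0.0372 = 0.0447
F = 133.20 · e^(0.0447 × 15/12) = 133.20 × 1.057465 = 140.8543
Value of long forward = (F − K)·e^(−rT) = (140.8543 − 139.63) · e^(−0.0819·15/12)
= 1.2243 × 0.902691 = 1.11

€1.11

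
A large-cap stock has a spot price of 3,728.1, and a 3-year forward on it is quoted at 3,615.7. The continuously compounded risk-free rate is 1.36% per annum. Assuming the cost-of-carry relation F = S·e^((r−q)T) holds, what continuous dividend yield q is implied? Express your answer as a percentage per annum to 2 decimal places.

From F = S·e^((r−q)T): (r − q) = ln(F/S)/T
ln(3615.7/3728.1) = ln(0.969851) = -0.030613
(r − q) = -0.030613 / (3) = -0.010204
q = r − ln(F/S)/T = 0.0136 + 0.010204 = 0.023804
q = 2.38%

2.38%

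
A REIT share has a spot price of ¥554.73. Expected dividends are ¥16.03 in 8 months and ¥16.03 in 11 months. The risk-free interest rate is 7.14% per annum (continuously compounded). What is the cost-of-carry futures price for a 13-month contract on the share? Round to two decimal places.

PV(dividends) I = 16.03·e^(−0.0714·8/12) + 16.03·e^(−0.0714·11/12)
I = 15.2848 + 15.0144 = 30.2992
F = (S − I)·e^(rT) = (554.73 − 30.2992) · e^(0.0714·13/12)
= 524.4308 · e^0.077350 = 524.4308 × 1.080420 = ¥566.61

¥566.61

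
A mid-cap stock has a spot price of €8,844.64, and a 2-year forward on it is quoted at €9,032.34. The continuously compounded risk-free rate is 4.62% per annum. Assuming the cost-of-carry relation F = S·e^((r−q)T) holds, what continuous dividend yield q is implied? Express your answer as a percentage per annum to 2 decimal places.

From F = S·e^((r−q)T): (r − q) = ln(F/S)/T
ln(9032.34/8844.64) = ln(1.021222) = 0.021000
(r − q) = 0.021000 / (2) = 0.010500
q = r − ln(F/S)/T = 0.0462 − 0.010500 = 0.035700
q = 3.57%

3.57%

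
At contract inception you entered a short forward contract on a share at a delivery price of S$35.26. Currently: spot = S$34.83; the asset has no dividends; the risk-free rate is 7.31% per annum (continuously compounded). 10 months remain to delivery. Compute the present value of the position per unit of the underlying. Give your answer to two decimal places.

Current fair forward for the remaining 10 months: F = S·e^(r·T), r = 0.0731
F = 34.83 · e^(0.0731 × 10/12) = 34.83 × 1.062810 = 37.0177
Value of long forward = (F − K)·e^(−rT) = (37.0177 − 35.26) · e^(−0.0731·10/12)
= 1.7577 × 0.940902 = 1.65
Short position value = −(long value) = -S$1.65

-S$1.65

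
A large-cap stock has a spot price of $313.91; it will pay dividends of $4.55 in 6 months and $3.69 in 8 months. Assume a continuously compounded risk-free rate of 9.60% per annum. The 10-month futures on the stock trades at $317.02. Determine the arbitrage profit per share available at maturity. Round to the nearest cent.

PV(dividends) I = 4.55·e^(−0.0960·6/12) + 3.69·e^(−0.0960·8/12) = 7.7980
Fair futures F* = (S − I)·e^(rT) = (313.91 − 7.7980)·e^0.080000 = 306.1120 × 1.083287 = 331.6072
Market $317.02 < fair 331.6072: forward underpriced → reverse cash-and-carry (short the stock, invest proceeds at r, pay the dividends, go long the forward).
Profit at T = |F_mkt − F*| = |317.02 − 331.6072| = $14.59 per share

$14.59 per share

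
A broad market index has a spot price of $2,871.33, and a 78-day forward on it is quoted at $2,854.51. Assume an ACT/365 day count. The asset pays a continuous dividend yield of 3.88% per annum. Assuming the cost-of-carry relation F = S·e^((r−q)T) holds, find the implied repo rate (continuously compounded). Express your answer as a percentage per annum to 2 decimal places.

From F = S·e^((r−q)T): (r − q) = ln(F/S)/T
ln(2854.51/2871.33) = ln(0.994142) = -0.005875
(r − q) = -0.005875 / (78/365) = -0.027492
r = ln(F/S)/T + q = -0.027492 + 0.0388 = 0.011308
r = 1.13%

1.13%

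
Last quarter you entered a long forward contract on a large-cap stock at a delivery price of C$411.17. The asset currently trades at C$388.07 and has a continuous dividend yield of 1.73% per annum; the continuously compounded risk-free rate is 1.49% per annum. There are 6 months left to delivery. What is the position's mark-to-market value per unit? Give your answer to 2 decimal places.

Current fair forward for the remaining 6 months: F = S·e^((r − q)·T), (r − q) = 0.0149 − 0.0173 = -0.0024
F = 388.07 · e^(-0.0024 × 6/12) = 388.07 × 0.998801 = 387.6047
Value of long forward = (F − K)·e^(−rT) = (387.6047 − 411.17) · e^(−0.0149·6/12)
= -23.5653 × 0.992578 = -23.39

-C$23.39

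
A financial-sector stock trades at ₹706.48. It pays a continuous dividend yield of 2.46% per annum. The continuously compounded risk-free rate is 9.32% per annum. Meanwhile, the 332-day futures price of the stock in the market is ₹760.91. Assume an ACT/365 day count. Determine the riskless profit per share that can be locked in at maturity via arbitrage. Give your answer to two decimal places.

Fair futures: F* = S·e^(carry·T), with carry = (r − q) = 0.0932 − 0.0246 = 0.0686
F* = 706.48 · e^(0.0686 × 332/365) = 706.48 · e^0.062398 = 706.48 × 1.064386 = ₹751.9674
Market ₹760.91 > fair ₹751.9674: forward overpriced → cash-and-carry (buy spot, short the forward).
At maturity, profit = |F_mkt − F*| = |760.91 − 751.9674| = ₹8.94 per share

₹8.94 per share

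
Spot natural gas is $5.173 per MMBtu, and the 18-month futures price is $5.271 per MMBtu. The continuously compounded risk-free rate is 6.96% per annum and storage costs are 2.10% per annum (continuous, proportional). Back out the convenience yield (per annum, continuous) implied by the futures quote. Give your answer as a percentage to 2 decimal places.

F = S·e^((r+u−y)T) ⇒ (r+u−y) = ln(F/S)/T
ln(5.271/5.173) = 0.018767; /T ⇒ 0.012511
y = r + u − ln(F/S)/T = 0.0696 + 0.0210 − 0.012511 = 0.078089
y = 7.81%

7.81%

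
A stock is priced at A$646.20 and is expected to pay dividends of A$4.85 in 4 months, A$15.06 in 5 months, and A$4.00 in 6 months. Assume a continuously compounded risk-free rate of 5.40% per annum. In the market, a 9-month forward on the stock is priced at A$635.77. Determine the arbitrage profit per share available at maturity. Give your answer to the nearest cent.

PV(dividends) I = 4.85·e^(−0.0540·4/12) + 15.06·e^(−0.0540·5/12) + 4.00·e^(−0.0540·6/12) = 23.3819
Fair forward F* = (S − I)·e^(rT) = (646.20 − 23.3819)·e^0.040500 = 622.8181 × 1.041331 = 648.5598
Market A$635.77 < fair 648.5598: forward underpriced → reverse cash-and-carry (short the stock, invest proceeds at r, pay the dividends, go long the forward).
Profit at T = |F_mkt − F*| = |635.77 − 648.5598| = A$12.79 per share

A$12.79 per share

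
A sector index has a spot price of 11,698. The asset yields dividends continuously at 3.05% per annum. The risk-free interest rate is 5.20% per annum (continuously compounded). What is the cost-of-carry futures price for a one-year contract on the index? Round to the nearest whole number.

11,952

F = S·e^((r − q)T) = 11698 · e^((0.0520 − 0.0305) × 12/12)
= 11698 · e^0.021500 = 11698 × 1.021733
F = 11,952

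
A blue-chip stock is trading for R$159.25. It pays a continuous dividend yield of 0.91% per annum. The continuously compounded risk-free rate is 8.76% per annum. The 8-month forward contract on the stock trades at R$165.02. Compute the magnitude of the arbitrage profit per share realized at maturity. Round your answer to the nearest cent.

Fair forward: F* = S·e^(carry·T), with carry = (r − q) = 0.0876 − 0.0091 = 0.0785
F* = 159.25 · e^(0.0785 × 8/12) = 159.25 · e^0.052333 = 159.25 × 1.053727 = R$167.8060
Market R$165.02 < fair R$167.8060: forward underpriced → reverse cash-and-carry (short spot, go long the forward).
At maturity, profit = |F_mkt − F*| = |165.02 − 167.8060| = R$2.79 per share

R$2.79 per share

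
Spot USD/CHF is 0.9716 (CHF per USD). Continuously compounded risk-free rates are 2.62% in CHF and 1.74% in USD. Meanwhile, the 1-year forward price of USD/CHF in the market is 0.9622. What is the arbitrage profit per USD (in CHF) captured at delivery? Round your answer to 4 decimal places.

0.0180 per USD (in CHF)

Fair forward: F* = S·e^(carry·T), with carry = (r_CHF − r_USD) = 0.0262 − 0.0174 = 0.0088
F* = 0.9716 · e^(0.0088 × 1) = 0.9716 · e^0.008800 = 0.9716 × 1.008839 = 0.9802
Market 0.9622 < fair 0.9802: forward underpriced → reverse cash-and-carry (short spot, go long the forward).
At maturity, profit = |F_mkt − F*| = |0.9622 − 0.9802| = 0.0180 per USD (in CHF)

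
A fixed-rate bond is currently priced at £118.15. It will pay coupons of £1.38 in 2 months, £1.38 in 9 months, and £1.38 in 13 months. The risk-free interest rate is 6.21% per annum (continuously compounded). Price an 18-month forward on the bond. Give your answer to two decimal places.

PV(coupons) I = 1.38·e^(−0.0621·2/12) + 1.38·e^(−0.0621·9/12) + 1.38·e^(−0.0621·13/12)
I = 1.3658 + 1.3172 + 1.2902 = 3.9732
F = (S − I)·e^(rT) = (118.15 − 3.9732) · e^(0.0621·18/12)
= 114.1768 · e^0.093150 = 114.1768 × 1.097626 = £125.32

£125.32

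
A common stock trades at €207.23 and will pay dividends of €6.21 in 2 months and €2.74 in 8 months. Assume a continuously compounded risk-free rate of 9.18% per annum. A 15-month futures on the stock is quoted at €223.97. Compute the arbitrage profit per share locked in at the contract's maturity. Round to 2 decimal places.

€1.29 per share

PV(dividends) I = 6.21·e^(−0.0918·2/12) + 2.74·e^(−0.0918·8/12) = 8.6931
Fair futures F* = (S − I)·e^(rT) = (207.23 − 8.6931)·e^0.114750 = 198.5369 × 1.121593 = 222.6776
Market €223.97 > fair 222.6776: forward overpriced → cash-and-carry (borrow at r, buy the stock and collect the dividends, short the forward).
Profit at T = |F_mkt − F*| = |223.97 − 222.6776| = €1.29 per share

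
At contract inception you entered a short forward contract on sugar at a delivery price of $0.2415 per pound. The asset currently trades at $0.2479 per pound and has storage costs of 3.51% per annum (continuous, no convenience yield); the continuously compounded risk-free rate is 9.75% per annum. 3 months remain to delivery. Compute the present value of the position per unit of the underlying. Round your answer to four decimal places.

-$0.0144 per pound

Current fair forward for the remaining 3 months: F = S·e^((r + u)·T), (r + u) = 0.0975 + 0.0351 = 0.1326
F = 0.2479 · e^(0.1326 × 3/12) = 0.2479 × 1.033706 = 0.2563
Value of long forward = (F − K)·e^(−rT) = (0.2563 − 0.2415) · e^(−0.0975·3/12)
= 0.0148 × 0.975920 = 0.0144
Short position value = −(long value) = -$0.0144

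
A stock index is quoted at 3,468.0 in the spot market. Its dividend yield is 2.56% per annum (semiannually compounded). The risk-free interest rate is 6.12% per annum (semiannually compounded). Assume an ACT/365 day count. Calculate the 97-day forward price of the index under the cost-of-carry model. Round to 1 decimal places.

F = S · (1+r/2)^(2T) / (1+q/2)^(2T)
= 3468.0 × 1.016149 / 1.006783 = 3468.0 × 1.009303
F = 3,500.3

3,500.3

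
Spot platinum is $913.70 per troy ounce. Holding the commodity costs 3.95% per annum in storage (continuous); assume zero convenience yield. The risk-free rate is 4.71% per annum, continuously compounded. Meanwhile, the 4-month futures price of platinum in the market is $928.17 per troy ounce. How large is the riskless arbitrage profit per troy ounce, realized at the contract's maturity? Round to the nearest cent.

Fair futures: F* = S·e^(carry·T), with carry = (r + u) = 0.0471 + 0.0395 = 0.0866
F* = 913.70 · e^(0.0866 × 4/12) = 913.70 · e^0.028867 = 913.70 × 1.029288 = $940.4604
Market $928.17 < fair $940.4604: forward underpriced → reverse cash-and-carry (short spot, go long the forward).
At maturity, profit = |F_mkt − F*| = |928.17 − 940.4604| = $12.29 per troy ounce

$12.29 per troy ounce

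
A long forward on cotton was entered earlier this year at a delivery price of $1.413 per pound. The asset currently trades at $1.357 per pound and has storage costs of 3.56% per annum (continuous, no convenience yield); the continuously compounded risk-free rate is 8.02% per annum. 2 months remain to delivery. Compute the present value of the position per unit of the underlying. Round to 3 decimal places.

-$0.029 per pound

Current fair forward for the remaining 2 months: F = S·e^((r + u)·T), (r + u) = 0.0802 + 0.0356 = 0.1158
F = 1.357 · e^(0.1158 × 2/12) = 1.357 × 1.019487 = 1.3834
Value of long forward = (F − K)·e^(−rT) = (1.3834 − 1.413) · e^(−0.0802·2/12)
= -0.0296 × 0.986722 = -0.029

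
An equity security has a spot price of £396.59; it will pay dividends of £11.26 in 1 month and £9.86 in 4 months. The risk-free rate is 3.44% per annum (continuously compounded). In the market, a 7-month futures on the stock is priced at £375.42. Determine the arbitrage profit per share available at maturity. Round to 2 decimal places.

£7.81 per share

PV(dividends) I = 11.26·e^(−0.0344·1/12) + 9.86·e^(−0.0344·4/12) = 20.9754
Fair futures F* = (S − I)·e^(rT) = (396.59 − 20.9754)·e^0.020067 = 375.6146 × 1.020270 = 383.2283
Market £375.42 < fair 383.2283: forward underpriced → reverse cash-and-carry (short the stock, invest proceeds at r, pay the dividends, go long the forward).
Profit at T = |F_mkt − F*| = |375.42 − 383.2283| = £7.81 per share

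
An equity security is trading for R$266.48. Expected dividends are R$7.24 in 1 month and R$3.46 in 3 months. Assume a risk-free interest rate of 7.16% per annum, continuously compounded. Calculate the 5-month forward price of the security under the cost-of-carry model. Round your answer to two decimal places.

R$263.63

PV(dividends) I = 7.24·e^(−0.0716·1/12) + 3.46·e^(−0.0716·3/12)
I = 7.1969 + 3.3986 = 10.5955
F = (S − I)·e^(rT) = (266.48 − 10.5955) · e^(0.0716·5/12)
= 255.8845 · e^0.029833 = 255.8845 × 1.030282 = R$263.63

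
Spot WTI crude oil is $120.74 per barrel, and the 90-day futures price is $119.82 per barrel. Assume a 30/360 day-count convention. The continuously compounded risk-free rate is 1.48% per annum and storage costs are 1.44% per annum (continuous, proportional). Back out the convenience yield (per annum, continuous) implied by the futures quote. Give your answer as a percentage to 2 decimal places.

F = S·e^((r+u−y)T) ⇒ (r+u−y) = ln(F/S)/T
ln(119.82/120.74) = -0.007649; /T ⇒ -0.030596
y = r + u − ln(F/S)/T = 0.0148 + 0.0144 + 0.030596 = 0.059796
y = 5.98%

5.98%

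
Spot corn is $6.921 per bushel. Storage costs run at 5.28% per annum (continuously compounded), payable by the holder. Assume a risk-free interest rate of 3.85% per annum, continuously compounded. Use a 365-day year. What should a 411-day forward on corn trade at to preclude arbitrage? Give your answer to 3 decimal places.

$7.670 per bushel

Net carry = r + u − y = 0.0385 + 0.0528 − 0.0000 = 0.0913
F = S·e^((r+u−y)T) = 6.921 · e^(0.0913 × 411/365) = 6.921 · e^0.102806
= 6.921 × 1.108276 = $7.670 per bushel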